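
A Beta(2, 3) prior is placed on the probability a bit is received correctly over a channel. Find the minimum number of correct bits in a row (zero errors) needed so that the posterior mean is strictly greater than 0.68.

After k correct bits and 0 errors the posterior is Beta(2+k, 3), with mean (2+k)/(2+3+k).
Set (2+k)/(5+k) > 0.68 and solve: k > (0.68·5 − 2)/(1 − 0.68) = 4.375.
The smallest integer exceeding 4.375 is 5, and checking k=5: (7)/(10) = 0.7000 > 0.68.

k = 5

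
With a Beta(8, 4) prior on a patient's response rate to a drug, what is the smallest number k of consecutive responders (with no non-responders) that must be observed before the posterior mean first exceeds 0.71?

After k responders and 0 non-responders the posterior is Beta(8+k, 4), with mean (8+k)/(8+4+k).
Set (8+k)/(12+k) > 0.71 and solve: k > (0.71·12 − 8)/(1 − 0.71) = 1.793.
The smallest integer exceeding 1.793 is 2.

k = 2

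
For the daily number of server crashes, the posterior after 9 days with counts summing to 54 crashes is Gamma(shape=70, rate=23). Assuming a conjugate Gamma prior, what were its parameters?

Gamma–Poisson conjugacy: posterior shape = α + Σxᵢ, posterior rate = β + n.
So α = 70 − 54 = 16 and β = 23 − 9 = 14.

Gamma(shape=16, rate=14)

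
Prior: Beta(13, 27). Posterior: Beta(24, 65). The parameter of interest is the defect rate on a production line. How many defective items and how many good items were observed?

11 defective items and 38 good items

Beta is conjugate to the binomial likelihood: posterior = Beta(α+s, β+f).
So s = 24 − 13 = 11 and f = 65 − 27 = 38.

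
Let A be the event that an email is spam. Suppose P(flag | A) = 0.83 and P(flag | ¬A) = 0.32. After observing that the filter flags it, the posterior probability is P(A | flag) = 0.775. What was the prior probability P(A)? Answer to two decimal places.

P(A) = 0.57

Bayes' rule in odds form gives O(A|E) = O(A)·[P(E|A)/P(E|¬A)], hence O(A) = O(A|E)/LR.
Posterior odds = 0.775/(1−0.775) = 3.4444. LR = 0.83/0.32 = 2.5938.
Prior odds = 3.4444/2.5938 = 1.3279, so P(A) = 1.3279/(1+1.3279) ≈ 0.57.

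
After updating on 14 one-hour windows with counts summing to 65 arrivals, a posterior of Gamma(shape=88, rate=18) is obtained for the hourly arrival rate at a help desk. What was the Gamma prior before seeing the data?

Gamma–Poisson conjugacy: posterior shape = α + Σxᵢ, posterior rate = β + n.
So α = 88 − 65 = 23 and β = 18 − 14 = 4.

Gamma(shape=23, rate=4)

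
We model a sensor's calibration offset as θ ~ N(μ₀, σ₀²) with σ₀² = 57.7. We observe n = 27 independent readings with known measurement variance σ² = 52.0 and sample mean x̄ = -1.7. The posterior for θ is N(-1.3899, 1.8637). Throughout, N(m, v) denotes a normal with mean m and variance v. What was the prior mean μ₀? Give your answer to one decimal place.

μ₀ = 7.9

With known observation variance, the Normal–Normal posterior has precision τ_n = τ₀ + n/σ² and mean μ_n = (τ₀μ₀ + (n/σ²)x̄)/τ_n.
Here τ₀ = 1/57.7 = 0.017331 and τ_data = 27/52.0 = 0.519231, so τ_n = 0.536562.
Rearranging for μ₀: μ₀ = (μ_n·τ_n − τ_data·x̄)/τ₀ = (-1.3899·0.536562 − 0.519231·-1.7) / 0.017331 = 0.136925/0.017331 ≈ 7.9.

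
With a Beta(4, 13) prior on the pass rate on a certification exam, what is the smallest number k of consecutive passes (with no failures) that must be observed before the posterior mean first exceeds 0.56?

k = 13

After k passes and 0 failures the posterior is Beta(4+k, 13), with mean (4+k)/(4+13+k).
Set (4+k)/(17+k) > 0.56 and solve: k > (0.56·17 − 4)/(1 − 0.56) = 12.545.
The smallest integer exceeding 12.545 is 13, and checking k=13: (17)/(30) = 0.5667 > 0.56.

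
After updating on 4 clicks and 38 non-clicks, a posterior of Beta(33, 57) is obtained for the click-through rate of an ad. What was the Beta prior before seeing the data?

Beta(29, 19)

Under Beta–binomial conjugacy the posterior parameters are (α+s, β+f).
So α = 33 − 4 = 29 and β = 57 − 38 = 19.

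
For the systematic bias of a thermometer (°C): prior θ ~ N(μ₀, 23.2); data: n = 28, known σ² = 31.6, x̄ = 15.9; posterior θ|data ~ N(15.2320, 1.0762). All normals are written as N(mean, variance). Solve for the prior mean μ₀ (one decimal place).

The posterior mean is a precision-weighted average: μ_n = (τ₀μ₀ + τ_data·x̄)/(τ₀+τ_data), with τ₀=1/σ₀² and τ_data=n/σ².
Here τ₀ = 1/23.2 = 0.043103 and τ_data = 28/31.6 = 0.886076, so τ_n = 0.929179.
Rearranging for μ₀: μ₀ = (μ_n·τ_n − τ_data·x̄)/τ₀ = (15.2320·0.929179 − 0.886076·15.9) / 0.043103 = 0.064646/0.043103 ≈ 1.5.

μ₀ = 1.5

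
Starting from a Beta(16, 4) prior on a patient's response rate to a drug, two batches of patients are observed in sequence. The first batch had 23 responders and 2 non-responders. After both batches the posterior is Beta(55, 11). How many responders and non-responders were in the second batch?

Sequential conjugate updates are equivalent to a single update on the pooled data, so total successes = posterior α − prior α and total failures = posterior β − prior β.
Total across both batches: 55−16=39 responders, 11−4=7 non-responders.
Subtract the first batch: 39−23=16 responders and 7−2=5 non-responders.

16 responders and 5 non-responders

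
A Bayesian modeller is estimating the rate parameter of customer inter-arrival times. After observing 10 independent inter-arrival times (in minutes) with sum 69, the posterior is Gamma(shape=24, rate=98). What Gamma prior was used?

Gamma(shape=14, rate=29)

Gamma–exponential conjugacy: posterior shape = α + n, posterior rate = β + Σtᵢ.
So α = 24 − 10 = 14 and β = 98 − 69 = 29.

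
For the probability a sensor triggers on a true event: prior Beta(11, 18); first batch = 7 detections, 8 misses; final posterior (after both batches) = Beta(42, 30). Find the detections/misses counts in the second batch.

Because Beta–binomial updating is additive in the counts, the combined data contributed (α_post−α_prior, β_post−β_prior) successes and failures.
Total across both batches: 42−11=31 detections, 30−18=12 misses.
Subtract the first batch: 31−7=24 detections and 12−8=4 misses.

24 detections and 4 misses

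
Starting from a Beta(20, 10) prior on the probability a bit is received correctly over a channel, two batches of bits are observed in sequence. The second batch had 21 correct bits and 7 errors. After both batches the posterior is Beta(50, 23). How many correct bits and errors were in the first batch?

Sequential conjugate updates are equivalent to a single update on the pooled data, so total successes = posterior α − prior α and total failures = posterior β − prior β.
Total across both batches: 50−20=30 correct bits, 23−10=13 errors.
Subtract the second batch: 30−21=9 correct bits and 13−7=6 errors.

9 correct bits and 6 errors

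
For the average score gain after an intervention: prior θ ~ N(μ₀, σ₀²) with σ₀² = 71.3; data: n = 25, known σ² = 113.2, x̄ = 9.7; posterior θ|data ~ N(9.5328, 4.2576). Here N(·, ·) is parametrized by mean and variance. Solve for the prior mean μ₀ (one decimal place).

μ₀ = 6.9

The posterior mean is a precision-weighted average: μ_n = (τ₀μ₀ + τ_data·x̄)/(τ₀+τ_data), with τ₀=1/σ₀² and τ_data=n/σ².
Here τ₀ = 1/71.3 = 0.014025 and τ_data = 25/113.2 = 0.220848, so τ_n = 0.234873.
Rearranging for μ₀: μ₀ = (μ_n·τ_n − τ_data·x̄)/τ₀ = (9.5328·0.234873 − 0.220848·9.7) / 0.014025 = 0.096772/0.014025 ≈ 6.9.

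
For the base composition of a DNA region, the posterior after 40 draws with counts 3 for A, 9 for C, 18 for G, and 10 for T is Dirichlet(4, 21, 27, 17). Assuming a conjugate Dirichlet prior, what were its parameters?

For a Dirichlet(α) prior with multinomial counts c, the posterior is Dirichlet(α + c) componentwise.
Subtract each count from the matching posterior parameter: 4−3=1, 21−9=12, 27−18=9, 17−10=7.

Dirichlet(1, 12, 9, 7)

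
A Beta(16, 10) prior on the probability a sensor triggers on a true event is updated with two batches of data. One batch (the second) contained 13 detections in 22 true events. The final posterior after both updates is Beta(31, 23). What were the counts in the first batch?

2 detections and 4 misses

Because Beta–binomial updating is additive in the counts, the combined data contributed (α_post−α_prior, β_post−β_prior) successes and failures.
Total across both batches: 31−16=15 detections, 23−10=13 misses.
Subtract the second batch: 15−13=2 detections and 13−9=4 misses.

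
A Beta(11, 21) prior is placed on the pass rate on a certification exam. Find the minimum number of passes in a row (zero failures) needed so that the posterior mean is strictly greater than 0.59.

k = 20

After k passes and 0 failures the posterior is Beta(11+k, 21), with mean (11+k)/(11+21+k).
Set (11+k)/(32+k) > 0.59 and solve: k > (0.59·32 − 11)/(1 − 0.59) = 19.220.
The smallest integer exceeding 19.220 is 20, and checking k=20: (31)/(52) = 0.5962 > 0.59.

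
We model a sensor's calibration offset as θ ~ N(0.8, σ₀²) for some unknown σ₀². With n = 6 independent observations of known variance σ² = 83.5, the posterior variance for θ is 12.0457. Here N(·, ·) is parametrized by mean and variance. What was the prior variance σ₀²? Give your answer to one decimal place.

For the Normal–Normal model with known σ², precisions add: τ_n = τ₀ + n/σ².
So 1/σ₀² = 1/12.0457 − 6/83.5 = 0.083017 − 0.071856 = 0.011161.
Hence σ₀² = 1/0.011161 ≈ 89.6.

σ₀² = 89.6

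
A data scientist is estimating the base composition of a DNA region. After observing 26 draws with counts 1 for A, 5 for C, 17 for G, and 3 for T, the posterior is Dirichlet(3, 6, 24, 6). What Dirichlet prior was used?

For a Dirichlet(α) prior with multinomial counts c, the posterior is Dirichlet(α + c) componentwise.
Subtract each count from the matching posterior parameter: 3−1=2, 6−5=1, 24−17=7, 6−3=3.

Dirichlet(2, 1, 7, 3)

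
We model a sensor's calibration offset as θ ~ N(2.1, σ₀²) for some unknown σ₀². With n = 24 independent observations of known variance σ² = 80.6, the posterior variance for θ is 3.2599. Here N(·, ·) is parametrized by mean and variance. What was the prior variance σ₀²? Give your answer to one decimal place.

σ₀² = 111.2

For the Normal–Normal model with known σ², precisions add: τ_n = τ₀ + n/σ².
So 1/σ₀² = 1/3.2599 − 24/80.6 = 0.306758 − 0.297767 = 0.008991.
Hence σ₀² = 1/0.008991 ≈ 111.2.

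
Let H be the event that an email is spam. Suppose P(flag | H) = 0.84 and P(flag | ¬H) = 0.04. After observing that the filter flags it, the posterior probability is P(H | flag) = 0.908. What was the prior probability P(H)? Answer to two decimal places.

In odds form, posterior odds = prior odds × likelihood ratio, so prior odds = posterior odds ÷ LR.
Posterior odds = 0.908/(1−0.908) = 9.8696. LR = 0.84/0.04 = 21.0000.
Prior odds = 9.8696/21.0000 = 0.4700, so P(H) = 0.4700/(1+0.4700) ≈ 0.32.

P(H) = 0.32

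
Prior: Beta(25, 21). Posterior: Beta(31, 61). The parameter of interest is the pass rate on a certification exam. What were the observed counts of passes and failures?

Beta is conjugate to the binomial likelihood: posterior = Beta(α+s, β+f).
Match parameters: s=31−25=6, f=61−21=40.

6 passes and 40 failures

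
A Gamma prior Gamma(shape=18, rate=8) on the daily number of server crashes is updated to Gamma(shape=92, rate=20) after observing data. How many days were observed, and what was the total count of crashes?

Gamma–Poisson conjugacy: posterior shape = α + Σxᵢ, posterior rate = β + n.
Matching: Σxᵢ = 92 − 18 = 74 and n = 20 − 8 = 12.

n = 12 days with total 74 crashes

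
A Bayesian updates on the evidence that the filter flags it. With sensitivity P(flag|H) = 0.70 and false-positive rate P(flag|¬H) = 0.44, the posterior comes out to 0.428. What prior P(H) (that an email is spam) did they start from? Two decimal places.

P(H) = 0.32

Bayes' rule in odds form gives O(H|E) = O(H)·[P(E|H)/P(E|¬H)], hence O(H) = O(H|E)/LR.
Posterior odds = 0.428/(1−0.428) = 0.7483. LR = 0.70/0.44 = 1.5909.
Prior odds = 0.7483/1.5909 = 0.4704, so P(H) = 0.4704/(1+0.4704) ≈ 0.32.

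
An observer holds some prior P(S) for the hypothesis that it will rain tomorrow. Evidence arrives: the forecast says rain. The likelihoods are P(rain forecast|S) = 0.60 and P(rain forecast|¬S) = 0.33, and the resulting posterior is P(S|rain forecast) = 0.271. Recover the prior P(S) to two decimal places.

P(S) = 0.17

In odds form, posterior odds = prior odds × likelihood ratio, so prior odds = posterior odds ÷ LR.
Posterior odds = 0.271/(1−0.271) = 0.3717. LR = 0.60/0.33 = 1.8182.
Prior odds = 0.3717/1.8182 = 0.2044, so P(S) = 0.2044/(1+0.2044) ≈ 0.17.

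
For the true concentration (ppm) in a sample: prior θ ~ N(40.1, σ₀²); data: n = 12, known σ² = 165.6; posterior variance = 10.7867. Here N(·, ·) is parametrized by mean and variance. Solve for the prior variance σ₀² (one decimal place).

For the Normal–Normal model with known σ², precisions add: τ_n = τ₀ + n/σ².
So 1/σ₀² = 1/10.7867 − 12/165.6 = 0.092707 − 0.072464 = 0.020243.
Hence σ₀² = 1/0.020243 ≈ 49.4.

σ₀² = 49.4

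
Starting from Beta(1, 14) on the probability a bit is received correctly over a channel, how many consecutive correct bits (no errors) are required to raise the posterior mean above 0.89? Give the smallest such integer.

k = 113

After k correct bits and 0 errors the posterior is Beta(1+k, 14), with mean (1+k)/(1+14+k).
Set (1+k)/(15+k) > 0.89 and solve: k > (0.89·15 − 1)/(1 − 0.89) = 112.273.
The smallest integer exceeding 112.273 is 113, and checking k=113: (114)/(128) = 0.8906 > 0.89.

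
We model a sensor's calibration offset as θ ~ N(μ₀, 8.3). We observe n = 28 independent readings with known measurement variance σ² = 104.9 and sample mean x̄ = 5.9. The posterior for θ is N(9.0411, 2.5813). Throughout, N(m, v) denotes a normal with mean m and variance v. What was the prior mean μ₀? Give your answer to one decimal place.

With known observation variance, the Normal–Normal posterior has precision τ_n = τ₀ + n/σ² and mean μ_n = (τ₀μ₀ + (n/σ²)x̄)/τ_n.
Here τ₀ = 1/8.3 = 0.120482 and τ_data = 28/104.9 = 0.266921, so τ_n = 0.387403.
Rearranging for μ₀: μ₀ = (μ_n·τ_n − τ_data·x̄)/τ₀ = (9.0411·0.387403 − 0.266921·5.9) / 0.120482 = 1.927715/0.120482 ≈ 16.0.

μ₀ = 16.0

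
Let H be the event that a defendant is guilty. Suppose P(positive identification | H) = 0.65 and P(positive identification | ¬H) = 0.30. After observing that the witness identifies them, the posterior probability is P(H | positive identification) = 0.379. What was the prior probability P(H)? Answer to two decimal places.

In odds form, posterior odds = prior odds × likelihood ratio, so prior odds = posterior odds ÷ LR.
Posterior odds = 0.379/(1−0.379) = 0.6103. LR = 0.65/0.30 = 2.1667.
Prior odds = 0.6103/2.1667 = 0.2817, so P(H) = 0.2817/(1+0.2817) ≈ 0.22.

P(H) = 0.22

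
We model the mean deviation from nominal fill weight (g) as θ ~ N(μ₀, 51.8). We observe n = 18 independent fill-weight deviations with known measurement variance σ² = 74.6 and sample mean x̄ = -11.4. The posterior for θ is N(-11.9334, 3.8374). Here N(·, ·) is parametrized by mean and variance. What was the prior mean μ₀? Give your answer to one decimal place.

μ₀ = -18.6

The posterior mean is a precision-weighted average: μ_n = (τ₀μ₀ + τ_data·x̄)/(τ₀+τ_data), with τ₀=1/σ₀² and τ_data=n/σ².
Here τ₀ = 1/51.8 = 0.019305 and τ_data = 18/74.6 = 0.241287, so τ_n = 0.260592.
Rearranging for μ₀: μ₀ = (μ_n·τ_n − τ_data·x̄)/τ₀ = (-11.9334·0.260592 − 0.241287·-11.4) / 0.019305 = -0.359077/0.019305 ≈ -18.6.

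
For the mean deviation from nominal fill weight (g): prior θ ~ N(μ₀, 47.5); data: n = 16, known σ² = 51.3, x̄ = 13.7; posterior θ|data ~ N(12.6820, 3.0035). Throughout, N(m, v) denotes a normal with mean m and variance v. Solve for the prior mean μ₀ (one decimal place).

μ₀ = -2.4

With known observation variance, the Normal–Normal posterior has precision τ_n = τ₀ + n/σ² and mean μ_n = (τ₀μ₀ + (n/σ²)x̄)/τ_n.
Here τ₀ = 1/47.5 = 0.021053 and τ_data = 16/51.3 = 0.311891, so τ_n = 0.332944.
Rearranging for μ₀: μ₀ = (μ_n·τ_n − τ_data·x̄)/τ₀ = (12.6820·0.332944 − 0.311891·13.7) / 0.021053 = -0.050511/0.021053 ≈ -2.4.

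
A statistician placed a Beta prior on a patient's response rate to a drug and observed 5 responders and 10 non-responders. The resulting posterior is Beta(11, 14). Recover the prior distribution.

Beta(6, 4)

A Beta(α, β) prior with s successes and f failures in binomial data gives a Beta(α+s, β+f) posterior.
Subtract the data counts: 11−5=6, 14−10=4.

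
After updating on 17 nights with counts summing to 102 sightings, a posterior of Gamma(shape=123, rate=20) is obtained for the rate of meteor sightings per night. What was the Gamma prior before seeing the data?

Gamma(shape=21, rate=3)

Gamma–Poisson conjugacy: posterior shape = α + Σxᵢ, posterior rate = β + n.
So α = 123 − 102 = 21 and β = 20 − 17 = 3.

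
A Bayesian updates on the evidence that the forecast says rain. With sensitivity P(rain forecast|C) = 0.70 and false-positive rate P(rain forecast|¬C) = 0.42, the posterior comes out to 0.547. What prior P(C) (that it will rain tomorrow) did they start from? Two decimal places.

P(C) = 0.42

Bayes' rule in odds form gives O(C|E) = O(C)·[P(E|C)/P(E|¬C)], hence O(C) = O(C|E)/LR.
Posterior odds = 0.547/(1−0.547) = 1.2075. LR = 0.70/0.42 = 1.6667.
Prior odds = 1.2075/1.6667 = 0.7245, so P(C) = 0.7245/(1+0.7245) ≈ 0.42.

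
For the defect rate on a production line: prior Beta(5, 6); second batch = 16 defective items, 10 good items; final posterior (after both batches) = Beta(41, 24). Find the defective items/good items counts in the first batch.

Because Beta–binomial updating is additive in the counts, the combined data contributed (α_post−α_prior, β_post−β_prior) successes and failures.
Total across both batches: 41−5=36 defective items, 24−6=18 good items.
Subtract the second batch: 36−16=20 defective items and 18−10=8 good items.

20 defective items and 8 good items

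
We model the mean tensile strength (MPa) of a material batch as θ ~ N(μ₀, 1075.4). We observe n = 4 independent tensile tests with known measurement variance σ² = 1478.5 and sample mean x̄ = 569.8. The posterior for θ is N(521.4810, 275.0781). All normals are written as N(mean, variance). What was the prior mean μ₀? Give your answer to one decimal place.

The posterior mean is a precision-weighted average: μ_n = (τ₀μ₀ + τ_data·x̄)/(τ₀+τ_data), with τ₀=1/σ₀² and τ_data=n/σ².
Here τ₀ = 1/1075.4 = 0.000930 and τ_data = 4/1478.5 = 0.002705, so τ_n = 0.003635.
Rearranging for μ₀: μ₀ = (μ_n·τ_n − τ_data·x̄)/τ₀ = (521.4810·0.003635 − 0.002705·569.8) / 0.000930 = 0.354274/0.000930 ≈ 380.9.

μ₀ = 380.9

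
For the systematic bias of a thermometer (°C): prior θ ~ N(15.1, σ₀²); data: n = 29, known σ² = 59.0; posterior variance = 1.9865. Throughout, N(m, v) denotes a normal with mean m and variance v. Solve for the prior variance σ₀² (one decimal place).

Posterior precision equals prior precision plus data precision: 1/σ_n² = 1/σ₀² + n/σ².
So 1/σ₀² = 1/1.9865 − 29/59.0 = 0.503398 − 0.491525 = 0.011873.
Hence σ₀² = 1/0.011873 ≈ 84.2.

σ₀² = 84.2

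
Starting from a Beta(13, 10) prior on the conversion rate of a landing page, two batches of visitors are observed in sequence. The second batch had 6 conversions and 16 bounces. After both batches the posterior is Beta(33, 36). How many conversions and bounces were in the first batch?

14 conversions and 10 bounces

Because Beta–binomial updating is additive in the counts, the combined data contributed (α_post−α_prior, β_post−β_prior) successes and failures.
Total across both batches: 33−13=20 conversions, 36−10=26 bounces.
Subtract the second batch: 20−6=14 conversions and 26−16=10 bounces.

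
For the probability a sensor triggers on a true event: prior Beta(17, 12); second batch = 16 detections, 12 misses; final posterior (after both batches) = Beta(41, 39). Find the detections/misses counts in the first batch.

Because Beta–binomial updating is additive in the counts, the combined data contributed (α_post−α_prior, β_post−β_prior) successes and failures.
Total across both batches: 41−17=24 detections, 39−12=27 misses.
Subtract the second batch: 24−16=8 detections and 27−12=15 misses.

8 detections and 15 misses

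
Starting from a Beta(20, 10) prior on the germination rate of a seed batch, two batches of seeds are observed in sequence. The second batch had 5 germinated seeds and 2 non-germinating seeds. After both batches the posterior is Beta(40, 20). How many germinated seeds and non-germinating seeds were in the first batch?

15 germinated seeds and 8 non-germinating seeds

Because Beta–binomial updating is additive in the counts, the combined data contributed (α_post−α_prior, β_post−β_prior) successes and failures.
Total across both batches: 40−20=20 germinated seeds, 20−10=10 non-germinating seeds.
Subtract the second batch: 20−5=15 germinated seeds and 10−2=8 non-germinating seeds.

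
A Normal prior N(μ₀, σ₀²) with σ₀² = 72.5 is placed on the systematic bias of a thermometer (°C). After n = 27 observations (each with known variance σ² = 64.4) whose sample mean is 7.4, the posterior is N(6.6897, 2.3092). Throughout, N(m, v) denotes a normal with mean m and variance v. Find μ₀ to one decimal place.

With known observation variance, the Normal–Normal posterior has precision τ_n = τ₀ + n/σ² and mean μ_n = (τ₀μ₀ + (n/σ²)x̄)/τ_n.
Here τ₀ = 1/72.5 = 0.013793 and τ_data = 27/64.4 = 0.419255, so τ_n = 0.433048.
Rearranging for μ₀: μ₀ = (μ_n·τ_n − τ_data·x̄)/τ₀ = (6.6897·0.433048 − 0.419255·7.4) / 0.013793 = -0.205526/0.013793 ≈ -14.9.

μ₀ = -14.9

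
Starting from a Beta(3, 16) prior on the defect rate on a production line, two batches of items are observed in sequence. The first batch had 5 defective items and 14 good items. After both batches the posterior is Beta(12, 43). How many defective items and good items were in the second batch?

4 defective items and 13 good items

Because Beta–binomial updating is additive in the counts, the combined data contributed (α_post−α_prior, β_post−β_prior) successes and failures.
Total across both batches: 12−3=9 defective items, 43−16=27 good items.
Subtract the first batch: 9−5=4 defective items and 27−14=13 good items.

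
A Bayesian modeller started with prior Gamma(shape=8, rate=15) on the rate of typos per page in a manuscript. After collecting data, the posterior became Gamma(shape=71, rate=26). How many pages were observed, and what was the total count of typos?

n = 11 pages with total 63 typos

A Gamma(α, β) prior (rate parametrization) on a Poisson rate with n observations summing to S gives posterior Gamma(α+S, β+n).
Matching: Σxᵢ = 71 − 8 = 63 and n = 26 − 15 = 11.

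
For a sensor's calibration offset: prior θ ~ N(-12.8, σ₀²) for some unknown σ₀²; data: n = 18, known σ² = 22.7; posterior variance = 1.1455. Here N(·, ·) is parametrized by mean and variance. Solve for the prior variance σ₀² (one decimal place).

Posterior precision equals prior precision plus data precision: 1/σ_n² = 1/σ₀² + n/σ².
So 1/σ₀² = 1/1.1455 − 18/22.7 = 0.872981 − 0.792952 = 0.080029.
Hence σ₀² = 1/0.080029 ≈ 12.5.

σ₀² = 12.5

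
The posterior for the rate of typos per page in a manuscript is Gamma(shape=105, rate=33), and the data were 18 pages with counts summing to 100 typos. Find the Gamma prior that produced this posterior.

Gamma(shape=5, rate=15)

A Gamma(α, β) prior (rate parametrization) on a Poisson rate with n observations summing to S gives posterior Gamma(α+S, β+n).
So α = 105 − 100 = 5 and β = 33 − 18 = 15.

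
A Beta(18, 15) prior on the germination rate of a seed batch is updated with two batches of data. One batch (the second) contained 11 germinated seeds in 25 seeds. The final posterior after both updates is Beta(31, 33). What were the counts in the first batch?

Sequential conjugate updates are equivalent to a single update on the pooled data, so total successes = posterior α − prior α and total failures = posterior β − prior β.
Total across both batches: 31−18=13 germinated seeds, 33−15=18 non-germinating seeds.
Subtract the second batch: 13−11=2 germinated seeds and 18−14=4 non-germinating seeds.

2 germinated seeds and 4 non-germinating seeds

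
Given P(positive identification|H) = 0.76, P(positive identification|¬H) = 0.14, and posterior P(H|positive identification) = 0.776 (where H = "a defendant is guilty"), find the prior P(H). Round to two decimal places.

P(H) = 0.39

In odds form, posterior odds = prior odds × likelihood ratio, so prior odds = posterior odds ÷ LR.
Posterior odds = 0.776/(1−0.776) = 3.4643. LR = 0.76/0.14 = 5.4286.
Prior odds = 3.4643/5.4286 = 0.6382, so P(H) = 0.6382/(1+0.6382) ≈ 0.39.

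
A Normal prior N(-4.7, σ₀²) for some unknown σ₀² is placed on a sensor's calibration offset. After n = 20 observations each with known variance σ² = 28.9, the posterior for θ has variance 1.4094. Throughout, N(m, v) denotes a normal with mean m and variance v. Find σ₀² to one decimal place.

σ₀² = 57.2

Posterior precision equals prior precision plus data precision: 1/σ_n² = 1/σ₀² + n/σ².
So 1/σ₀² = 1/1.4094 − 20/28.9 = 0.709522 − 0.692042 = 0.017480.
Hence σ₀² = 1/0.017480 ≈ 57.2.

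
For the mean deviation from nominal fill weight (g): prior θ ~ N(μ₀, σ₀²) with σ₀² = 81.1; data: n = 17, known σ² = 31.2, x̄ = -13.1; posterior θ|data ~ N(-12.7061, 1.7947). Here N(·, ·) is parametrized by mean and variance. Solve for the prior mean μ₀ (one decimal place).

With known observation variance, the Normal–Normal posterior has precision τ_n = τ₀ + n/σ² and mean μ_n = (τ₀μ₀ + (n/σ²)x̄)/τ_n.
Here τ₀ = 1/81.1 = 0.012330 and τ_data = 17/31.2 = 0.544872, so τ_n = 0.557202.
Rearranging for μ₀: μ₀ = (μ_n·τ_n − τ_data·x̄)/τ₀ = (-12.7061·0.557202 − 0.544872·-13.1) / 0.012330 = 0.057959/0.012330 ≈ 4.7.

μ₀ = 4.7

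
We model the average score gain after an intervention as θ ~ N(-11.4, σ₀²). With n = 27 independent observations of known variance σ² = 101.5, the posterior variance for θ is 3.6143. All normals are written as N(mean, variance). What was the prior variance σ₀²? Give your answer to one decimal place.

σ₀² = 93.7

For the Normal–Normal model with known σ², precisions add: τ_n = τ₀ + n/σ².
So 1/σ₀² = 1/3.6143 − 27/101.5 = 0.276679 − 0.266010 = 0.010669.
Hence σ₀² = 1/0.010669 ≈ 93.7.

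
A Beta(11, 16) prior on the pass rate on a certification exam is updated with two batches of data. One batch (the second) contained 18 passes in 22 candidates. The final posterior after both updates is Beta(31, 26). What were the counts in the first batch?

Sequential conjugate updates are equivalent to a single update on the pooled data, so total successes = posterior α − prior α and total failures = posterior β − prior β.
Total across both batches: 31−11=20 passes, 26−16=10 failures.
Subtract the second batch: 20−18=2 passes and 10−4=6 failures.

2 passes and 6 failures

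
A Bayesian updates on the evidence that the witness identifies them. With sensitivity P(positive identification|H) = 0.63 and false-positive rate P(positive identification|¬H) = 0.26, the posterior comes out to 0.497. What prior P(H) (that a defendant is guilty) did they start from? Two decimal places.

P(H) = 0.29

Bayes' rule in odds form gives O(H|E) = O(H)·[P(E|H)/P(E|¬H)], hence O(H) = O(H|E)/LR.
Posterior odds = 0.497/(1−0.497) = 0.9881. LR = 0.63/0.26 = 2.4231.
Prior odds = 0.9881/2.4231 = 0.4078, so P(H) = 0.4078/(1+0.4078) ≈ 0.29.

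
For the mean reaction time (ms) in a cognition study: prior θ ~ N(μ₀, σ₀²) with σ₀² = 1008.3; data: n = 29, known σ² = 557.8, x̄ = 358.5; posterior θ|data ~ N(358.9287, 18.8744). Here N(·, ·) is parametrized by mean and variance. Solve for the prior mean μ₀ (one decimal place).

μ₀ = 381.4

With known observation variance, the Normal–Normal posterior has precision τ_n = τ₀ + n/σ² and mean μ_n = (τ₀μ₀ + (n/σ²)x̄)/τ_n.
Here τ₀ = 1/1008.3 = 0.000992 and τ_data = 29/557.8 = 0.051990, so τ_n = 0.052982.
Rearranging for μ₀: μ₀ = (μ_n·τ_n − τ_data·x̄)/τ₀ = (358.9287·0.052982 − 0.051990·358.5) / 0.000992 = 0.378345/0.000992 ≈ 381.4.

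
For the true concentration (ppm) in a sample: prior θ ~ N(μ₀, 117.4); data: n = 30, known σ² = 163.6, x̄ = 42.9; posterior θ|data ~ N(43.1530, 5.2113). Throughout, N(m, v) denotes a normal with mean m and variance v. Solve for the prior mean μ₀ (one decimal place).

μ₀ = 48.6

The posterior mean is a precision-weighted average: μ_n = (τ₀μ₀ + τ_data·x̄)/(τ₀+τ_data), with τ₀=1/σ₀² and τ_data=n/σ².
Here τ₀ = 1/117.4 = 0.008518 and τ_data = 30/163.6 = 0.183374, so τ_n = 0.191892.
Rearranging for μ₀: μ₀ = (μ_n·τ_n − τ_data·x̄)/τ₀ = (43.1530·0.191892 − 0.183374·42.9) / 0.008518 = 0.413971/0.008518 ≈ 48.6.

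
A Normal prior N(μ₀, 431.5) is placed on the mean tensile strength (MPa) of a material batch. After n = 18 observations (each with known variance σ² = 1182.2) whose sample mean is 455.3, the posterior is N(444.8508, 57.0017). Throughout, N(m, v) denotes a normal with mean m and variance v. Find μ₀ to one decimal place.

μ₀ = 376.2

With known observation variance, the Normal–Normal posterior has precision τ_n = τ₀ + n/σ² and mean μ_n = (τ₀μ₀ + (n/σ²)x̄)/τ_n.
Here τ₀ = 1/431.5 = 0.002317 and τ_data = 18/1182.2 = 0.015226, so τ_n = 0.017543.
Rearranging for μ₀: μ₀ = (μ_n·τ_n − τ_data·x̄)/τ₀ = (444.8508·0.017543 − 0.015226·455.3) / 0.002317 = 0.871620/0.002317 ≈ 376.2.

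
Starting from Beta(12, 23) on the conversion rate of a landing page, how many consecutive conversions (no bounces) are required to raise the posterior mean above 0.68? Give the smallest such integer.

After k conversions and 0 bounces the posterior is Beta(12+k, 23), with mean (12+k)/(12+23+k).
Set (12+k)/(35+k) > 0.68 and solve: k > (0.68·35 − 12)/(1 − 0.68) = 36.875.
The smallest integer exceeding 36.875 is 37.

k = 37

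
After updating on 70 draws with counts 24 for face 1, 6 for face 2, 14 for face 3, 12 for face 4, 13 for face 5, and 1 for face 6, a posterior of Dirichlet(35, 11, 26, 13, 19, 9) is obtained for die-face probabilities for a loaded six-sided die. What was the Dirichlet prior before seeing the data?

For a Dirichlet(α) prior with multinomial counts c, the posterior is Dirichlet(α + c) componentwise.
Subtract each count from the matching posterior parameter: 35−24=11, 11−6=5, 26−14=12, 13−12=1, 19−13=6, 9−1=8.

Dirichlet(11, 5, 12, 1, 6, 8)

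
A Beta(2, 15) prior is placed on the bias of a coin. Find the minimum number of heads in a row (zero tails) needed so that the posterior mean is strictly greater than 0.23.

After k heads and 0 tails the posterior is Beta(2+k, 15), with mean (2+k)/(2+15+k).
Set (2+k)/(17+k) > 0.23 and solve: k > (0.23·17 − 2)/(1 − 0.23) = 2.481.
The smallest integer exceeding 2.481 is 3, and checking k=3: (5)/(20) = 0.2500 > 0.23.

k = 3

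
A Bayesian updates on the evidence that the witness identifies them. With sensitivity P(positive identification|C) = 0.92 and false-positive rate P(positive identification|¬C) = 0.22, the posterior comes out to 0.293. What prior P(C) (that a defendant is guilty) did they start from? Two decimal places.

P(C) = 0.09

In odds form, posterior odds = prior odds × likelihood ratio, so prior odds = posterior odds ÷ LR.
Posterior odds = 0.293/(1−0.293) = 0.4144. LR = 0.92/0.22 = 4.1818.
Prior odds = 0.4144/4.1818 = 0.0991, so P(C) = 0.0991/(1+0.0991) ≈ 0.09.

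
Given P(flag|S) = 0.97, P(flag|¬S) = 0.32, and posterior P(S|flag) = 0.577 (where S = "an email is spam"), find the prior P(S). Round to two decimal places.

P(S) = 0.31

Bayes' rule in odds form gives O(S|E) = O(S)·[P(E|S)/P(E|¬S)], hence O(S) = O(S|E)/LR.
Posterior odds = 0.577/(1−0.577) = 1.3641. LR = 0.97/0.32 = 3.0312.
Prior odds = 1.3641/3.0312 = 0.4500, so P(S) = 0.4500/(1+0.4500) ≈ 0.31.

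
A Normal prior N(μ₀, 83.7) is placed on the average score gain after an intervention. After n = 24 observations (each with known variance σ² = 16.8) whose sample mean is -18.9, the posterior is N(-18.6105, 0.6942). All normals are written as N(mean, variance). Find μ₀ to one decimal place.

μ₀ = 16.0

The posterior mean is a precision-weighted average: μ_n = (τ₀μ₀ + τ_data·x̄)/(τ₀+τ_data), with τ₀=1/σ₀² and τ_data=n/σ².
Here τ₀ = 1/83.7 = 0.011947 and τ_data = 24/16.8 = 1.428571, so τ_n = 1.440518.
Rearranging for μ₀: μ₀ = (μ_n·τ_n − τ_data·x̄)/τ₀ = (-18.6105·1.440518 − 1.428571·-18.9) / 0.011947 = 0.191232/0.011947 ≈ 16.0.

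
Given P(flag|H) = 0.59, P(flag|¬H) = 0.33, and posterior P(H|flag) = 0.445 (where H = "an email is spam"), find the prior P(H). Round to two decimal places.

P(H) = 0.31

Bayes' rule in odds form gives O(H|E) = O(H)·[P(E|H)/P(E|¬H)], hence O(H) = O(H|E)/LR.
Posterior odds = 0.445/(1−0.445) = 0.8018. LR = 0.59/0.33 = 1.7879.
Prior odds = 0.8018/1.7879 = 0.4485, so P(H) = 0.4485/(1+0.4485) ≈ 0.31.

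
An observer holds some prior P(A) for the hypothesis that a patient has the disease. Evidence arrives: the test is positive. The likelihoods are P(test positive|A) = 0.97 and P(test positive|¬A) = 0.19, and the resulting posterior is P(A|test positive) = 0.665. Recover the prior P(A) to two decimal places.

In odds form, posterior odds = prior odds × likelihood ratio, so prior odds = posterior odds ÷ LR.
Posterior odds = 0.665/(1−0.665) = 1.9851. LR = 0.97/0.19 = 5.1053.
Prior odds = 1.9851/5.1053 = 0.3888, so P(A) = 0.3888/(1+0.3888) ≈ 0.28.

P(A) = 0.28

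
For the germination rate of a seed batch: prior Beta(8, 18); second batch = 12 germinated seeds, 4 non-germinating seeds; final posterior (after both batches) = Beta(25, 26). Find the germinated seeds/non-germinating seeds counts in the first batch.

Because Beta–binomial updating is additive in the counts, the combined data contributed (α_post−α_prior, β_post−β_prior) successes and failures.
Total across both batches: 25−8=17 germinated seeds, 26−18=8 non-germinating seeds.
Subtract the second batch: 17−12=5 germinated seeds and 8−4=4 non-germinating seeds.

5 germinated seeds and 4 non-germinating seeds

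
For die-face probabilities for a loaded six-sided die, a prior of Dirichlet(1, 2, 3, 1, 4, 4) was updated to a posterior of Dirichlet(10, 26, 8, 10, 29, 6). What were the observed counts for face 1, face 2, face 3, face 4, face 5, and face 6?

counts (9, 24, 5, 9, 25, 2)

For a Dirichlet(α) prior with multinomial counts c, the posterior is Dirichlet(α + c) componentwise.
Counts are posterior − prior componentwise: 10−1=9, 26−2=24, 8−3=5, 10−1=9, 29−4=25, 6−4=2.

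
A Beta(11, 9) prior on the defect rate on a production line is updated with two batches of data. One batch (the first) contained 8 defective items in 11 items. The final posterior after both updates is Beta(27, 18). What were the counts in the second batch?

8 defective items and 6 good items

Sequential conjugate updates are equivalent to a single update on the pooled data, so total successes = posterior α − prior α and total failures = posterior β − prior β.
Total across both batches: 27−11=16 defective items, 18−9=9 good items.
Subtract the first batch: 16−8=8 defective items and 9−3=6 good items.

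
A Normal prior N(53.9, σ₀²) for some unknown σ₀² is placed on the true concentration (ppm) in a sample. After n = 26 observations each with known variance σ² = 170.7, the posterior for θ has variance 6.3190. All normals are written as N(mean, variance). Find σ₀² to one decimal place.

For the Normal–Normal model with known σ², precisions add: τ_n = τ₀ + n/σ².
So 1/σ₀² = 1/6.3190 − 26/170.7 = 0.158253 − 0.152314 = 0.005939.
Hence σ₀² = 1/0.005939 ≈ 168.4.

σ₀² = 168.4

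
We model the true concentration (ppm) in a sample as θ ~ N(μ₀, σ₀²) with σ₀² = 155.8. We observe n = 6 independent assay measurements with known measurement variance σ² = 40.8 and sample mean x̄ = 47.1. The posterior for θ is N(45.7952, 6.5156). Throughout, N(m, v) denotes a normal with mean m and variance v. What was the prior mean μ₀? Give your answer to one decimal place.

With known observation variance, the Normal–Normal posterior has precision τ_n = τ₀ + n/σ² and mean μ_n = (τ₀μ₀ + (n/σ²)x̄)/τ_n.
Here τ₀ = 1/155.8 = 0.006418 and τ_data = 6/40.8 = 0.147059, so τ_n = 0.153477.
Rearranging for μ₀: μ₀ = (μ_n·τ_n − τ_data·x̄)/τ₀ = (45.7952·0.153477 − 0.147059·47.1) / 0.006418 = 0.102031/0.006418 ≈ 15.9.

μ₀ = 15.9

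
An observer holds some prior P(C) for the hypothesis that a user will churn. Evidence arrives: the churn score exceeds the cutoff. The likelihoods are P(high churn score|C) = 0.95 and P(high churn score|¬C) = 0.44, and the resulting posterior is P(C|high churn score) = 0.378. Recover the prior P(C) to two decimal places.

P(C) = 0.22

In odds form, posterior odds = prior odds × likelihood ratio, so prior odds = posterior odds ÷ LR.
Posterior odds = 0.378/(1−0.378) = 0.6077. LR = 0.95/0.44 = 2.1591.
Prior odds = 0.6077/2.1591 = 0.2815, so P(C) = 0.2815/(1+0.2815) ≈ 0.22.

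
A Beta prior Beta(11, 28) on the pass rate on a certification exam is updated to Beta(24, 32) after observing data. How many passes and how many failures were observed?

Beta is conjugate to the binomial likelihood: posterior = Beta(α+s, β+f).
Match parameters: s=24−11=13, f=32−28=4.

13 passes and 4 failures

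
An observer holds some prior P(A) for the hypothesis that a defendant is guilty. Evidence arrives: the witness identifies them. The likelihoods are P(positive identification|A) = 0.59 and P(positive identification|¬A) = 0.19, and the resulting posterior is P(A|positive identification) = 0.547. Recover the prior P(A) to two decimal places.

P(A) = 0.28

Bayes' rule in odds form gives O(A|E) = O(A)·[P(E|A)/P(E|¬A)], hence O(A) = O(A|E)/LR.
Posterior odds = 0.547/(1−0.547) = 1.2075. LR = 0.59/0.19 = 3.1053.
Prior odds = 1.2075/3.1053 = 0.3889, so P(A) = 0.3889/(1+0.3889) ≈ 0.28.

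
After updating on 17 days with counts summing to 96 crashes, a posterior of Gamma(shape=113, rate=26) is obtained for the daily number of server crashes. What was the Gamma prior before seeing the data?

Gamma(shape=17, rate=9)

Gamma–Poisson conjugacy: posterior shape = α + Σxᵢ, posterior rate = β + n.
So α = 113 − 96 = 17 and β = 26 − 17 = 9.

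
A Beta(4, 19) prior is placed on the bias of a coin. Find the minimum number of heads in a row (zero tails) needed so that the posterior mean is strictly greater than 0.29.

k = 4

After k heads and 0 tails the posterior is Beta(4+k, 19), with mean (4+k)/(4+19+k).
Set (4+k)/(23+k) > 0.29 and solve: k > (0.29·23 − 4)/(1 − 0.29) = 3.761.
The smallest integer exceeding 3.761 is 4, and checking k=4: (8)/(27) = 0.2963 > 0.29.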